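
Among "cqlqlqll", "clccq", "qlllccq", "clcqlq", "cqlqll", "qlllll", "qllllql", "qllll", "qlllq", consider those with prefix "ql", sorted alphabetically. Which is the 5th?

qlllq

Filter for "ql…" and sort: "qlllccq", "qllll", "qlllll", "qllllql", "qlllq"
Position 5: qlllq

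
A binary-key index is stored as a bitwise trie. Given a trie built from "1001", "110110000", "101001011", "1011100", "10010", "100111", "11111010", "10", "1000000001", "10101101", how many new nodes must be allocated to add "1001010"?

Walking "1001010" from the root, the first 5 characters ("10010") follow existing edges; "1" is the first miss.
So 7 − 5 = 2 new nodes.

2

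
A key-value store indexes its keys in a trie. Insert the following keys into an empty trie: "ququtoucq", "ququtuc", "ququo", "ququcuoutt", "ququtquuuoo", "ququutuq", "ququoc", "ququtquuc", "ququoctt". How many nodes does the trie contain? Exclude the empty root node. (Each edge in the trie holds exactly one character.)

Count nodes per top-level branch (shared prefixes stored once):
  'q'-branch (ququcuoutt, ququo, ququoc, ququoctt, ququtoucq, ququtquuc, ququtquuuoo, ququtuc, ququutuq): 32 nodes
Sum: 32

32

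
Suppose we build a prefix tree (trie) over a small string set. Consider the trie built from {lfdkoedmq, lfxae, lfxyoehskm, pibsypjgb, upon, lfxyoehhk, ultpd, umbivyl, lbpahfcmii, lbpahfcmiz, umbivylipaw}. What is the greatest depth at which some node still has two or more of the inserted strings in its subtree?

The deepest shared node is where two words last agree before diverging.
e.g. "lbpahfcmii" and "lbpahfcmiz" share the prefix "lbpahfcmi" of length 9; no pair shares a longer one.
Longest shared-prefix length: 9

9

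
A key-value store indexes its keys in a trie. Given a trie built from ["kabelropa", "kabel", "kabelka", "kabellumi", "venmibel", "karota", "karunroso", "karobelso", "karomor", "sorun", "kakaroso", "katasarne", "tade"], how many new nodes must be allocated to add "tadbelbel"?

Walking "tadbelbel" from the root, the first 3 characters ("tad") follow existing edges; "b" is the first miss.
So 9 − 3 = 6 new nodes.

6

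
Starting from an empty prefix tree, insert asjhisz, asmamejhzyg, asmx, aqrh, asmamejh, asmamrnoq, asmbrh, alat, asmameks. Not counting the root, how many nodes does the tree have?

For each word, the new-node count is its length minus the longest prefix already in the trie:
  "asjhisz" → 7 new (a, s, j, h, i, s, z)
  "asmamejhzyg" → prefix "as" already present; 9 new (m, a, m, e, j, h, z, y, g)
  "asmx" → prefix "asm" already present; 1 new (x)
  "aqrh" → prefix "a" already present; 3 new (q, r, h)
  "asmamejh" → prefix "asmamejh" already present; 0 new (none)
  "asmamrnoq" → prefix "asmam" already present; 4 new (r, n, o, q)
  "asmbrh" → prefix "asm" already present; 3 new (b, r, h)
  "alat" → prefix "a" already present; 3 new (l, a, t)
  "asmameks" → prefix "asmame" already present; 2 new (k, s)
Total nodes = 7 + 9 + 1 + 3 + 0 + 4 + 3 + 3 + 2 = 32

32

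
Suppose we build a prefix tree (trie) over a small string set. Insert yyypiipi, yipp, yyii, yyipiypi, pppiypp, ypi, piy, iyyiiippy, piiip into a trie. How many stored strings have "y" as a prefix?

Filter for entries beginning with "y":
Words under "y": yipp, ypi, yyii, yyipiypi, yyypiipi
Count: 5

5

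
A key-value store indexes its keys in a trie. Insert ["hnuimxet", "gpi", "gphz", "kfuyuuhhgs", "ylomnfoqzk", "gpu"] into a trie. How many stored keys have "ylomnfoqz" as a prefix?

Filter for entries beginning with "ylomnfoqz":
Matches: "ylomnfoqzk"
Count: 1

1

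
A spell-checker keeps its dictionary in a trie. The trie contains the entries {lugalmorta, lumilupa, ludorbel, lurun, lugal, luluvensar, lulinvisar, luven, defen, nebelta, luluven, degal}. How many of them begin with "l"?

Traverse to the node for "l", then collect every word in that subtree.
Words under "l": ludorbel, lugal, lugalmorta, lulinvisar, luluven, luluvensar, lumilupa, lurun, luven
Count: 9

9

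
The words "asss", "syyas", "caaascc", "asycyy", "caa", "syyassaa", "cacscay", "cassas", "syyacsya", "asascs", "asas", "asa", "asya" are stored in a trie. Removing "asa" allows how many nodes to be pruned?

After clearing the end-marker at "asa", prune upward until reaching a node still needed by another word.
Every node on "asa" is still needed (e.g. by "asascs"), so nothing is freed.
Nodes removed: 0

0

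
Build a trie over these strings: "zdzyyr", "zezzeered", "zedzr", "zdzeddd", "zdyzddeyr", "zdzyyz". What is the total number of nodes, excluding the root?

29

Trace insertions, counting only characters that open a new branch:
  "zdzyyr" → 6 new (z, d, z, y, y, r)
  "zezzeered" → prefix "z" already present; 8 new (e, z, z, e, e, r, e, d)
  "zedzr" → prefix "ze" already present; 3 new (d, z, r)
  "zdzeddd" → prefix "zdz" already present; 4 new (e, d, d, d)
  "zdyzddeyr" → prefix "zd" already present; 7 new (y, z, d, d, e, y, r)
  "zdzyyz" → prefix "zdzyy" already present; 1 new (z)
Total nodes = 6 + 8 + 3 + 4 + 7 + 1 = 29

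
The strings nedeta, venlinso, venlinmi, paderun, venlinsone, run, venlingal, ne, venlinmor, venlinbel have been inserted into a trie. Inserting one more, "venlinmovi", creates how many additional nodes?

2

The longest prefix of "venlinmovi" already in the trie is "venlinmo" (length 8).
So 10 − 8 = 2 new nodes.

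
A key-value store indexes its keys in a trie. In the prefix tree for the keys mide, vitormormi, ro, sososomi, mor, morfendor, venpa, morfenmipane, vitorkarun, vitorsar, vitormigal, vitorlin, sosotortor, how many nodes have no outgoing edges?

A leaf is a node with no children — equivalently, the end of a word that is not a proper prefix of any other stored word.
Those words: "mide", "morfendor", "morfenmipane", "ro", "sososomi", "sosotortor", "venpa", "vitorkarun", "vitorlin", "vitormigal", "vitormormi", "vitorsar"
Leaf count: 12

12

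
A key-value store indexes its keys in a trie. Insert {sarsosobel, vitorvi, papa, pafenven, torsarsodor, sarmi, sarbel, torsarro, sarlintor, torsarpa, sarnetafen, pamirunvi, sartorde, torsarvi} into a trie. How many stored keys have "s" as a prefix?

6

Walk to "s"; the words in its subtree are exactly those with that prefix.
Words under "s": sarbel, sarlintor, sarmi, sarnetafen, sarsosobel, sartorde
Count: 6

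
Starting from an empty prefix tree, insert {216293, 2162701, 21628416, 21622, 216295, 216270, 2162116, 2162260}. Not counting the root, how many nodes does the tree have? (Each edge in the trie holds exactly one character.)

20

Count nodes per top-level branch (shared prefixes stored once):
  '2'-branch (2162116, 21622, 2162260, 216270, 2162701, 21628416, 216293, 216295): 20 nodes
Sum: 20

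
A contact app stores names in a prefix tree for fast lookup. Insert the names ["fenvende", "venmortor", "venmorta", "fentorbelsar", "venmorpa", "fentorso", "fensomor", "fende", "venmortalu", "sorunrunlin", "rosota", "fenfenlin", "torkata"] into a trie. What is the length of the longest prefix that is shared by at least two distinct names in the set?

8

The deepest shared node is where two words last agree before diverging.
"venmorta" and "venmortalu" agree on "venmorta" (8 characters) before diverging; nothing deeper is shared.
Longest shared-prefix length: 8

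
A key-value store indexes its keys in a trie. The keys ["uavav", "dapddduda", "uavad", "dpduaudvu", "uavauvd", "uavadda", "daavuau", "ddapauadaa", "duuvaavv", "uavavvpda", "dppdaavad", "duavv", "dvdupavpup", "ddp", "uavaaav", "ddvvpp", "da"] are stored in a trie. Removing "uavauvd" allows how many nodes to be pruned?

3

Walk "uavauvd" from the leaf back toward the root, removing each node that no remaining word uses.
The suffix "uvd" (3 nodes) is used only by "uavauvd"; the node for "uava" still has the child "v", so pruning stops there.
Nodes removed: 3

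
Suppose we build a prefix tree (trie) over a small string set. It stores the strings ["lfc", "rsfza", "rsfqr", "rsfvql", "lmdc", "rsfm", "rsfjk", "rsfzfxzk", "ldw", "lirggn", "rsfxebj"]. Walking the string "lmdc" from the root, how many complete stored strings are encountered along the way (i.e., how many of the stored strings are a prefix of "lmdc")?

Walk "lmdc" from the root; an end-of-word marker is hit whenever a stored word is a prefix of "lmdc".
Prefixes of the query that are stored words: "lmdc"
Count: 1

1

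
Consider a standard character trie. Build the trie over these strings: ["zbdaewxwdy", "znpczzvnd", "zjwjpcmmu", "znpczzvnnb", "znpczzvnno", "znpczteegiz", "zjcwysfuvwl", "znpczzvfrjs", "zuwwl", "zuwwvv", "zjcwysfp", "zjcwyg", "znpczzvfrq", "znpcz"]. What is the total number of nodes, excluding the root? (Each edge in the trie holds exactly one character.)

57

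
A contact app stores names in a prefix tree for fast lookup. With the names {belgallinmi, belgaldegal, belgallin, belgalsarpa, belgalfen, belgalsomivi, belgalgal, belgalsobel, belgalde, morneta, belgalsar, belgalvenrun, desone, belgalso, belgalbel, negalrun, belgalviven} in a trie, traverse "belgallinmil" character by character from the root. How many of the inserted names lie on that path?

2

Walk "belgallinmil" from the root; an end-of-word marker is hit whenever a stored word is a prefix of "belgallinmil".
Prefixes of the query that are stored words: "belgallin", "belgallinmi"
Count: 2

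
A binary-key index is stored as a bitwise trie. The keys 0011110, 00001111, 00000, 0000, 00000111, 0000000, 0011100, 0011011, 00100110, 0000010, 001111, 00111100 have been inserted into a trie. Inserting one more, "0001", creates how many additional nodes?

The longest prefix of "0001" already in the trie is "000" (length 3).
New nodes needed: |"0001"| − 3 = 4 − 3 = 1.

1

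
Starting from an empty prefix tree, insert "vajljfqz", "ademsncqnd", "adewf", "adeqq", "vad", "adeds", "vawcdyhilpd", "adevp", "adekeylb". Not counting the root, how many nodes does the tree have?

41

For each word, the new-node count is its length minus the longest prefix already in the trie:
  "vajljfqz" → 8 new (v, a, j, l, j, f, q, z)
  "ademsncqnd" → 10 new (a, d, e, m, s, n, c, q, n, d)
  "adewf" → prefix "ade" already present; 2 new (w, f)
  "adeqq" → prefix "ade" already present; 2 new (q, q)
  "vad" → prefix "va" already present; 1 new (d)
  "adeds" → prefix "ade" already present; 2 new (d, s)
  "vawcdyhilpd" → prefix "va" already present; 9 new (w, c, d, y, h, i, l, p, d)
  "adevp" → prefix "ade" already present; 2 new (v, p)
  "adekeylb" → prefix "ade" already present; 5 new (k, e, y, l, b)
Total nodes = 8 + 10 + 2 + 2 + 1 + 2 + 9 + 2 + 5 = 41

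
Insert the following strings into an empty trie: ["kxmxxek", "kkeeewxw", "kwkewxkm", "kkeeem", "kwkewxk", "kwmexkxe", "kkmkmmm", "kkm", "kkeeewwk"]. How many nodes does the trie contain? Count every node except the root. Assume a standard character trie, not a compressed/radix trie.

Count nodes per top-level branch (shared prefixes stored once):
  'k'-branch (kkeeem, kkeeewwk, kkeeewxw, kkm, kkmkmmm, kwkewxk, kwkewxkm, kwmexkxe, kxmxxek): 35 nodes
Sum: 35

35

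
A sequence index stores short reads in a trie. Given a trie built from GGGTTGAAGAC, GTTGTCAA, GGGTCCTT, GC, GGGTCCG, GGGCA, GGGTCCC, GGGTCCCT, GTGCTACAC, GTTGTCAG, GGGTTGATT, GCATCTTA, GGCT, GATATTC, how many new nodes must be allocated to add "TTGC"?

4

No existing word starts with "T", so every character of "TTGC" needs a new node.
4 − 0 = 4 new nodes.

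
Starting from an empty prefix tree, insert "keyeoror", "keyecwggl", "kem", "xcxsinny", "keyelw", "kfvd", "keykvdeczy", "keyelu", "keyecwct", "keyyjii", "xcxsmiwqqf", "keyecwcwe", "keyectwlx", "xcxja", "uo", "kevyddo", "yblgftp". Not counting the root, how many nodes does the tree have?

Insert word by word; a character creates a node only if that edge doesn't already exist:
  "keyeoror" → 8 new (k, e, y, e, o, r, o, r)
  "keyecwggl" → prefix "keye" already present; 5 new (c, w, g, g, l)
  "kem" → prefix "ke" already present; 1 new (m)
  "xcxsinny" → 8 new (x, c, x, s, i, n, n, y)
  "keyelw" → prefix "keye" already present; 2 new (l, w)
  "kfvd" → prefix "k" already present; 3 new (f, v, d)
  "keykvdeczy" → prefix "key" already present; 7 new (k, v, d, e, c, z, y)
  "keyelu" → prefix "keyel" already present; 1 new (u)
  "keyecwct" → prefix "keyecw" already present; 2 new (c, t)
  "keyyjii" → prefix "key" already present; 4 new (y, j, i, i)
  "xcxsmiwqqf" → prefix "xcxs" already present; 6 new (m, i, w, q, q, f)
  "keyecwcwe" → prefix "keyecwc" already present; 2 new (w, e)
  "keyectwlx" → prefix "keyec" already present; 4 new (t, w, l, x)
  "xcxja" → prefix "xcx" already present; 2 new (j, a)
  "uo" → 2 new (u, o)
  "kevyddo" → prefix "ke" already present; 5 new (v, y, d, d, o)
  "yblgftp" → 7 new (y, b, l, g, f, t, p)
Total nodes = 8 + 5 + 1 + 8 + 2 + 3 + 7 + 1 + 2 + 4 + 6 + 2 + 4 + 2 + 2 + 5 + 7 = 69

69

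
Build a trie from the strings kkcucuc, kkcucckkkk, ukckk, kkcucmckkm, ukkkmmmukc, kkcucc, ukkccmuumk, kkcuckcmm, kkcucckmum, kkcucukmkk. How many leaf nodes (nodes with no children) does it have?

A leaf is a node with no children — equivalently, the end of a word that is not a proper prefix of any other stored word.
Those words: "kkcucckkkk", "kkcucckmum", "kkcuckcmm", "kkcucmckkm", "kkcucuc", "kkcucukmkk", "ukckk", "ukkccmuumk", "ukkkmmmukc"
Leaf count: 9

9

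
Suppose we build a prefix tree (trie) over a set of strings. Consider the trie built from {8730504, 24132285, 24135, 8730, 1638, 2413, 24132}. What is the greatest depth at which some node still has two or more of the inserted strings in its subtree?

5

The deepest shared node is where two words last agree before diverging.
"24132" and "24132285" agree on "24132" (5 characters) before diverging; nothing deeper is shared.
Longest shared-prefix length: 5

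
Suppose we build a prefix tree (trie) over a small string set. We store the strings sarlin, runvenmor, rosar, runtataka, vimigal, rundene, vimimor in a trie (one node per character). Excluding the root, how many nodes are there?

39

Insert word by word; a character creates a node only if that edge doesn't already exist:
  "sarlin" → 6 new (s, a, r, l, i, n)
  "runvenmor" → 9 new (r, u, n, v, e, n, m, o, r)
  "rosar" → prefix "r" already present; 4 new (o, s, a, r)
  "runtataka" → prefix "run" already present; 6 new (t, a, t, a, k, a)
  "vimigal" → 7 new (v, i, m, i, g, a, l)
  "rundene" → prefix "run" already present; 4 new (d, e, n, e)
  "vimimor" → prefix "vimi" already present; 3 new (m, o, r)
Total nodes = 6 + 9 + 4 + 6 + 7 + 4 + 3 = 39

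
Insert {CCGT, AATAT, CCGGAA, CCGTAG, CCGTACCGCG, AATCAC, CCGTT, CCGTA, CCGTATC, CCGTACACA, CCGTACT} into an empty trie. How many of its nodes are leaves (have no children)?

9

A leaf is a node with no children — equivalently, the end of a word that is not a proper prefix of any other stored word.
Those words: "AATAT", "AATCAC", "CCGGAA", "CCGTACACA", "CCGTACCGCG", "CCGTACT", "CCGTAG", "CCGTATC", "CCGTT"
Leaf count: 9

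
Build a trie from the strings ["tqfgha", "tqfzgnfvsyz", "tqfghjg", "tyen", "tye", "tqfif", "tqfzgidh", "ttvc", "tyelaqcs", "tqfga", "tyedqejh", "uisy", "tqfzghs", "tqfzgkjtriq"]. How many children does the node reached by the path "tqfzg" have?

4

Follow the path "tqfzg" to its node, then look at its outgoing edges.
Characters that immediately follow "tqfzg" among the stored strings: {h, i, k, n}.
That node has 4 child edges.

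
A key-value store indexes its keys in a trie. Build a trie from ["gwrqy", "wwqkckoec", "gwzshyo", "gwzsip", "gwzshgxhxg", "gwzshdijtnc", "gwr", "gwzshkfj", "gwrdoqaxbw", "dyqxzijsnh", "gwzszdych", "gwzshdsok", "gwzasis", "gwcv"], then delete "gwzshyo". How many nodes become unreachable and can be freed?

2

After clearing the end-marker at "gwzshyo", prune upward until reaching a node still needed by another word.
The suffix "yo" (2 nodes) is used only by "gwzshyo"; the node for "gwzsh" still has the child "g", so pruning stops there.
Nodes removed: 2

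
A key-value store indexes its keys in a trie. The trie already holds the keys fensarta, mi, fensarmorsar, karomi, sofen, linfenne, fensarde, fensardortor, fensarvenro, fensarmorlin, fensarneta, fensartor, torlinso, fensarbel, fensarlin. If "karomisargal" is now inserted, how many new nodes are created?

Walking "karomisargal" from the root, the first 6 characters ("karomi") follow existing edges; "s" is the first miss.
Each of the 6 remaining characters creates one node.

6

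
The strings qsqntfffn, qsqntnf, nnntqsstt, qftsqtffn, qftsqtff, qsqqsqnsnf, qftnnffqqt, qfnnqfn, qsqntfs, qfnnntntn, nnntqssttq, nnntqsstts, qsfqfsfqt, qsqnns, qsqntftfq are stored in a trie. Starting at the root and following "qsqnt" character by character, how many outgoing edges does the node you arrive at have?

Follow the path "qsqnt" to its node, then look at its outgoing edges.
Characters that immediately follow "qsqnt" among the stored strings: {f, n}.
That node has 2 child edges.

2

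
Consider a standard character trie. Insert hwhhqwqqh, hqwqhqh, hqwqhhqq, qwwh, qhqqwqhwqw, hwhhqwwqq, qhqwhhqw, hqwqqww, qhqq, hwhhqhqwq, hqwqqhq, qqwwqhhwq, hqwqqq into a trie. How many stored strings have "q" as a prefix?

Traverse to the node for "q", then collect every word in that subtree.
Matches: "qhqq", "qhqqwqhwqw", "qhqwhhqw", "qqwwqhhwq", "qwwh"
Count: 5

5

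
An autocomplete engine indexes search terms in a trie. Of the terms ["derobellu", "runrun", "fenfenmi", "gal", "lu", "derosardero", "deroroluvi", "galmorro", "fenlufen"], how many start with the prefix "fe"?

Walk to "fe"; the words in its subtree are exactly those with that prefix.
Matches: "fenfenmi", "fenlufen"
Count: 2

2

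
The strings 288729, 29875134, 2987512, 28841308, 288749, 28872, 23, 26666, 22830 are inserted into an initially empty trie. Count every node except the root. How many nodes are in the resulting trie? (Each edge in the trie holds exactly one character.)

Trie structure (* marks end of a word):
(root)
└─ 2
   ├─ 2
   │  └─ 8
   │     └─ 3
   │        └─ 0 *
   ├─ 3 *
   ├─ 6
   │  └─ 6
   │     └─ 6
   │        └─ 6 *
   ├─ 8
   │  └─ 8
   │     ├─ 4
   │     │  └─ 1
   │     │     └─ 3
   │     │        └─ 0
   │     │           └─ 8 *
   │     └─ 7
   │        ├─ 2 *
   │        │  └─ 9 *
   │        └─ 4
   │           └─ 9 *
   └─ 9
      └─ 8
         └─ 7
            └─ 5
               └─ 1
                  ├─ 2 *
                  └─ 3
                     └─ 4 *
Counting every labelled node above: 30.

30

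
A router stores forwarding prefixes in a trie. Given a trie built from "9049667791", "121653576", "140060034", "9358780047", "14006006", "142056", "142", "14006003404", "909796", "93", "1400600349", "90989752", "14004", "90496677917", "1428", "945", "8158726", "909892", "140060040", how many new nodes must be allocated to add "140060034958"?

"1400600349" is already a path in the trie; the remaining "58" must be added.
Each of the 2 remaining characters creates one node.

2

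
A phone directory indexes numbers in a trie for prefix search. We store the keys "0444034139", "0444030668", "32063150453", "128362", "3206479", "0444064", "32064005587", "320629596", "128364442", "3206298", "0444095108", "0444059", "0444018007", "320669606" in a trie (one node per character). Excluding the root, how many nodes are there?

69

Count nodes per top-level branch (shared prefixes stored once):
  '0'-branch (0444018007, 0444030668, 0444034139, 0444059, 0444064, 0444095108): 28 nodes
  '1'-branch (128362, 128364442): 10 nodes
  '3'-branch (320629596, 3206298, 32063150453, 32064005587, 3206479, 320669606): 31 nodes
Sum: 69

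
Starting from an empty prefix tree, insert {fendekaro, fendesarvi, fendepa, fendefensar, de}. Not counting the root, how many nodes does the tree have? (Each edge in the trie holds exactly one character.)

24

Count nodes per top-level branch (shared prefixes stored once):
  'd'-branch (de): 2 nodes
  'f'-branch (fendefensar, fendekaro, fendepa, fendesarvi): 22 nodes
Sum: 24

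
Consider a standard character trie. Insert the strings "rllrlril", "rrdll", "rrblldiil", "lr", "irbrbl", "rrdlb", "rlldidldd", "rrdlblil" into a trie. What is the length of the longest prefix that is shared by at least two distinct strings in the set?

Look for the deepest trie node that still has at least two words in its subtree.
"rrdlb" and "rrdlblil" agree on "rrdlb" (5 characters) before diverging; nothing deeper is shared.
Longest shared-prefix length: 5

5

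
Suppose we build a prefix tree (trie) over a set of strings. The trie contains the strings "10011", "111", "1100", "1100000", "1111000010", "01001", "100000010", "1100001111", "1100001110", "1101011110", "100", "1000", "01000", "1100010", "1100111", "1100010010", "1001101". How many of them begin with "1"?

Walk to "1"; the words in its subtree are exactly those with that prefix.
Matches: "100", "1000", "100000010", "10011", "1001101", "1100", "1100000", "1100001110", "1100001111", "1100010", "1100010010", "1100111", "1101011110", "111", "1111000010"
Count: 15

15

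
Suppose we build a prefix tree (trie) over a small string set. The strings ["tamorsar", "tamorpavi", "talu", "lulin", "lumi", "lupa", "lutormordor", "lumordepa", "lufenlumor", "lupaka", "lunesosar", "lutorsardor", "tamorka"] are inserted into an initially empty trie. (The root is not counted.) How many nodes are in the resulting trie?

63

For each word, the new-node count is its length minus the longest prefix already in the trie:
  "tamorsar" → 8 new (t, a, m, o, r, s, a, r)
  "tamorpavi" → prefix "tamor" already present; 4 new (p, a, v, i)
  "talu" → prefix "ta" already present; 2 new (l, u)
  "lulin" → 5 new (l, u, l, i, n)
  "lumi" → prefix "lu" already present; 2 new (m, i)
  "lupa" → prefix "lu" already present; 2 new (p, a)
  "lutormordor" → prefix "lu" already present; 9 new (t, o, r, m, o, r, d, o, r)
  "lumordepa" → prefix "lum" already present; 6 new (o, r, d, e, p, a)
  "lufenlumor" → prefix "lu" already present; 8 new (f, e, n, l, u, m, o, r)
  "lupaka" → prefix "lupa" already present; 2 new (k, a)
  "lunesosar" → prefix "lu" already present; 7 new (n, e, s, o, s, a, r)
  "lutorsardor" → prefix "lutor" already present; 6 new (s, a, r, d, o, r)
  "tamorka" → prefix "tamor" already present; 2 new (k, a)
Total nodes = 8 + 4 + 2 + 5 + 2 + 2 + 9 + 6 + 8 + 2 + 7 + 6 + 2 = 63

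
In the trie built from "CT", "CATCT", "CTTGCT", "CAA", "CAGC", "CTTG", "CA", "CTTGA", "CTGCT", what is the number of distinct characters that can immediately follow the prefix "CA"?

3

The children of the "CA" node are the distinct next characters among strings starting with "CA".
Distinct next characters after "CA": A, G, T.
That node has 3 child edges.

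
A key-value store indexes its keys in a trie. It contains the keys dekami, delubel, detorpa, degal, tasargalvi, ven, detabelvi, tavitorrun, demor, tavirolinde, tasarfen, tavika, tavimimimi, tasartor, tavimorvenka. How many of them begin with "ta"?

Traverse to the node for "ta", then collect every word in that subtree.
Words under "ta": tasarfen, tasargalvi, tasartor, tavika, tavimimimi, tavimorvenka, tavirolinde, tavitorrun
Count: 8

8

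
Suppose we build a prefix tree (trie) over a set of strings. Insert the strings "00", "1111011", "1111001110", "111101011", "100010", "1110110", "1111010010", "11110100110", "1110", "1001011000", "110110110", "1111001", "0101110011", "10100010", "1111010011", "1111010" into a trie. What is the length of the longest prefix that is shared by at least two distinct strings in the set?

10

The deepest shared node is where two words last agree before diverging.
"1111010011" and "11110100110" agree on "1111010011" (10 characters) before diverging; nothing deeper is shared.
Longest shared-prefix length: 10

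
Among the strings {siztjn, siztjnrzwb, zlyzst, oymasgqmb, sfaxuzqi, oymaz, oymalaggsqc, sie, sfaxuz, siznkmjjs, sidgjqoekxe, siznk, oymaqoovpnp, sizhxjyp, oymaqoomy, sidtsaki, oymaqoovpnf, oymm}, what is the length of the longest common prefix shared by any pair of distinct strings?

10

Equivalently: take the maximum, over all pairs, of their longest common prefix length.
e.g. "oymaqoovpnf" and "oymaqoovpnp" share the prefix "oymaqoovpn" of length 10; no pair shares a longer one.
Longest shared-prefix length: 10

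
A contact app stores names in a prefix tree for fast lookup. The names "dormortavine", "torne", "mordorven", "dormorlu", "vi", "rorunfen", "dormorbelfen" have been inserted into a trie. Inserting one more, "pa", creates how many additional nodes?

Nothing in the trie begins with "p"; the whole of "pa" is new.
2 − 0 = 2 new nodes.

2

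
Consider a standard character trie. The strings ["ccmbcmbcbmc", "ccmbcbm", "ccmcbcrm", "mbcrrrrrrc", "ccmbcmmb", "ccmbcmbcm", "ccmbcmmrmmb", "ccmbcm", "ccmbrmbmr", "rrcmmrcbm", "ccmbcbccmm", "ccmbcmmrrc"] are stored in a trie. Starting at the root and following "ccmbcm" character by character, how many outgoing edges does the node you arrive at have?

2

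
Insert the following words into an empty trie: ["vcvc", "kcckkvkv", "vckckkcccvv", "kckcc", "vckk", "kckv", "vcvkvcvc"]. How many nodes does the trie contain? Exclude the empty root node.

Trie structure (* marks end of a word):
(root)
├─ k
│  └─ c
│     ├─ c
│     │  └─ k
│     │     └─ k
│     │        └─ v
│     │           └─ k
│     │              └─ v *
│     └─ k
│        ├─ c
│        │  └─ c *
│        └─ v *
└─ v
   └─ c
      ├─ k
      │  ├─ c
      │  │  └─ k
      │  │     └─ k
      │  │        └─ c
      │  │           └─ c
      │  │              └─ c
      │  │                 └─ v
      │  │                    └─ v *
      │  └─ k *
      └─ v
         ├─ c *
         └─ k
            └─ v
               └─ c
                  └─ v
                     └─ c *
Counting every labelled node above: 31.

31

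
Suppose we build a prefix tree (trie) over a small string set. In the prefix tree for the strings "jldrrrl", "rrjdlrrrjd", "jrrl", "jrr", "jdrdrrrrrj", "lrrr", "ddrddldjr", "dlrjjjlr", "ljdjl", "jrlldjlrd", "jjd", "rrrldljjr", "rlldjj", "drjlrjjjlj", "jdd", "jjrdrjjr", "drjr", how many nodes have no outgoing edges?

A leaf is a node with no children — equivalently, the end of a word that is not a proper prefix of any other stored word.
Those words: "ddrddldjr", "dlrjjjlr", "drjlrjjjlj", "drjr", "jdd", "jdrdrrrrrj", "jjd", "jjrdrjjr", "jldrrrl", "jrlldjlrd", "jrrl", "ljdjl", "lrrr", "rlldjj", "rrjdlrrrjd", "rrrldljjr"
Leaf count: 16

16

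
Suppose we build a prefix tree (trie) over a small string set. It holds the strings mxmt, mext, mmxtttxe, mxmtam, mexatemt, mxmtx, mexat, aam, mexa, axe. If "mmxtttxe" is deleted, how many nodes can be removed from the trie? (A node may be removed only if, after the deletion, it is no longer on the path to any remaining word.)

7

After clearing the end-marker at "mmxtttxe", prune upward until reaching a node still needed by another word.
The suffix "mxtttxe" (7 nodes) is used only by "mmxtttxe"; the node for "m" still has the child "x", so pruning stops there.
Nodes removed: 7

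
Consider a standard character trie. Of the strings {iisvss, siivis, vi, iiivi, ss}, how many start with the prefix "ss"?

Filter for entries beginning with "ss":
Words under "ss": ss
Count: 1

1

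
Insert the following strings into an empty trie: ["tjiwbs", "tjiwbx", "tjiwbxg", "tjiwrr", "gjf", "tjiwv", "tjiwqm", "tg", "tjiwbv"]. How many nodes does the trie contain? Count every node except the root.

18

Count nodes per top-level branch (shared prefixes stored once):
  'g'-branch (gjf): 3 nodes
  't'-branch (tg, tjiwbs, tjiwbv, tjiwbx, tjiwbxg, tjiwqm, tjiwrr, tjiwv): 15 nodes
Sum: 18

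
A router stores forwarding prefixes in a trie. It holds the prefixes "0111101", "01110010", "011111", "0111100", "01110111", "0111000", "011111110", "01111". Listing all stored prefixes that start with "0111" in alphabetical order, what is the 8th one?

011111110

DFS of the "0111" subtree visits, in order: "0111000", "01110010", "01110111", "01111", "0111100", "0111101", "011111", "011111110"
Position 8: 011111110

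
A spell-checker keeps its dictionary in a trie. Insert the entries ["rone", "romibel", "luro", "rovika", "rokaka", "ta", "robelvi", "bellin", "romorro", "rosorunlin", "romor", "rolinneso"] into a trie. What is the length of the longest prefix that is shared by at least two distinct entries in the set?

5

Look for the deepest trie node that still has at least two words in its subtree.
"romor" and "romorro" agree on "romor" (5 characters) before diverging; nothing deeper is shared.
Longest shared-prefix length: 5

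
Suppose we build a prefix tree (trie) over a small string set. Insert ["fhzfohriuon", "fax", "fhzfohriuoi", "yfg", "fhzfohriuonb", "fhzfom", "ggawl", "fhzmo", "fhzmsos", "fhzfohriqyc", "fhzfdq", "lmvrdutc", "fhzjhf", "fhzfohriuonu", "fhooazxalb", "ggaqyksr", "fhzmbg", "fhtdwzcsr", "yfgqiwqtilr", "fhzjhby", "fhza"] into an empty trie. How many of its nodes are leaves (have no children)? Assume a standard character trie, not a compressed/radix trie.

A leaf is a node with no children — equivalently, the end of a word that is not a proper prefix of any other stored word.
Those words: "fax", "fhooazxalb", "fhtdwzcsr", "fhza", "fhzfdq", "fhzfohriqyc", "fhzfohriuoi", "fhzfohriuonb", "fhzfohriuonu", "fhzfom", "fhzjhby", "fhzjhf", "fhzmbg", "fhzmo", "fhzmsos", "ggaqyksr", "ggawl", "lmvrdutc", "yfgqiwqtilr"
Leaf count: 19

19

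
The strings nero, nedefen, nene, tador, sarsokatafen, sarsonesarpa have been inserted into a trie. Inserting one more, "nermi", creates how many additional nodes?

The longest prefix of "nermi" already in the trie is "ner" (length 3).
So 5 − 3 = 2 new nodes.

2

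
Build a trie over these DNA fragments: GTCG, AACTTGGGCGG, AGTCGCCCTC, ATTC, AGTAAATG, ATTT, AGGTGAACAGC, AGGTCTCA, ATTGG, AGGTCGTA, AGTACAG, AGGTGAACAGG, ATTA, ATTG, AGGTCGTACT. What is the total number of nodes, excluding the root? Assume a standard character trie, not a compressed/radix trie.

58

Insert word by word; a character creates a node only if that edge doesn't already exist:
  "GTCG" → 4 new (G, T, C, G)
  "AACTTGGGCGG" → 11 new (A, A, C, T, T, G, G, G, C, G, G)
  "AGTCGCCCTC" → prefix "A" already present; 9 new (G, T, C, G, C, C, C, T, C)
  "ATTC" → prefix "A" already present; 3 new (T, T, C)
  "AGTAAATG" → prefix "AGT" already present; 5 new (A, A, A, T, G)
  "ATTT" → prefix "ATT" already present; 1 new (T)
  "AGGTGAACAGC" → prefix "AG" already present; 9 new (G, T, G, A, A, C, A, G, C)
  "AGGTCTCA" → prefix "AGGT" already present; 4 new (C, T, C, A)
  "ATTGG" → prefix "ATT" already present; 2 new (G, G)
  "AGGTCGTA" → prefix "AGGTC" already present; 3 new (G, T, A)
  "AGTACAG" → prefix "AGTA" already present; 3 new (C, A, G)
  "AGGTGAACAGG" → prefix "AGGTGAACAG" already present; 1 new (G)
  "ATTA" → prefix "ATT" already present; 1 new (A)
  "ATTG" → prefix "ATTG" already present; 0 new (none)
  "AGGTCGTACT" → prefix "AGGTCGTA" already present; 2 new (C, T)
Total nodes = 4 + 11 + 9 + 3 + 5 + 1 + 9 + 4 + 2 + 3 + 3 + 1 + 1 + 0 + 2 = 58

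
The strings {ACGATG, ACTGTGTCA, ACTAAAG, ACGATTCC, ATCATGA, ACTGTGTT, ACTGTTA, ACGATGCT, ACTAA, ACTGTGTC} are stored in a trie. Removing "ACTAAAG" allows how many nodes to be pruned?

A node on "ACTAAAG"'s path can go only if nothing else ends at it or branches off below it.
The suffix "AG" (2 nodes) is used only by "ACTAAAG"; "ACTAA" is itself a stored word, so pruning stops there.
Nodes removed: 2

2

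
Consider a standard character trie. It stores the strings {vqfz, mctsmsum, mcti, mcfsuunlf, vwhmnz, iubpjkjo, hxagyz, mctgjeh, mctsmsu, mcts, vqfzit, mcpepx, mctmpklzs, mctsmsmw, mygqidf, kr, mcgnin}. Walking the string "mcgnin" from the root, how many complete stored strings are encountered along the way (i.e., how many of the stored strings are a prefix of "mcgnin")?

1

Walk "mcgnin" from the root; an end-of-word marker is hit whenever a stored word is a prefix of "mcgnin".
Prefixes of the query that are stored words: "mcgnin"
Count: 1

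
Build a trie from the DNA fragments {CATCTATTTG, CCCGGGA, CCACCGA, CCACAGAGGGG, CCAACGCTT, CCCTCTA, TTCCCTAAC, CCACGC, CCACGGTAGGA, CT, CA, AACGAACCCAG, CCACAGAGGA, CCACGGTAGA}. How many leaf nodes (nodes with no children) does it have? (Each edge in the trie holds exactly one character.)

A leaf is a node with no children — equivalently, the end of a word that is not a proper prefix of any other stored word.
Those words: "AACGAACCCAG", "CATCTATTTG", "CCAACGCTT", "CCACAGAGGA", "CCACAGAGGGG", "CCACCGA", "CCACGC", "CCACGGTAGA", "CCACGGTAGGA", "CCCGGGA", "CCCTCTA", "CT", "TTCCCTAAC"
Leaf count: 13

13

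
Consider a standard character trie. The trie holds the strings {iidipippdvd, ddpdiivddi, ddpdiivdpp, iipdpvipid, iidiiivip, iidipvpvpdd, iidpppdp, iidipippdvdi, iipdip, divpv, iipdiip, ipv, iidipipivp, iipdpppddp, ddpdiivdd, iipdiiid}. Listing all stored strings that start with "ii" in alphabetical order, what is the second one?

iidipipivp

DFS of the "ii" subtree visits, in order: "iidiiivip", "iidipipivp", "iidipippdvd", "iidipippdvdi", "iidipvpvpdd", "iidpppdp", "iipdiiid", "iipdiip", "iipdip", "iipdpppddp", "iipdpvipid"
Position 2: iidipipivp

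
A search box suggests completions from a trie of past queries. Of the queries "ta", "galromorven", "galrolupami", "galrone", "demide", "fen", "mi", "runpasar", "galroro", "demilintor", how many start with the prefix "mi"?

1

Filter for entries beginning with "mi":
Matches: "mi"
Count: 1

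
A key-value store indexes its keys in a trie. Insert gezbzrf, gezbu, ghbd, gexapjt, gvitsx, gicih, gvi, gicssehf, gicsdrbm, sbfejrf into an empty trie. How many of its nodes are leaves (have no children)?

9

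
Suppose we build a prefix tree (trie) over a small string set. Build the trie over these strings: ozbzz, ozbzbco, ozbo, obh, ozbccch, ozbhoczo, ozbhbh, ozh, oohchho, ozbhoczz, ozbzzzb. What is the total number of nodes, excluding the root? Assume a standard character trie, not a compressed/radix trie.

Trace insertions, counting only characters that open a new branch:
  "ozbzz" → 5 new (o, z, b, z, z)
  "ozbzbco" → prefix "ozbz" already present; 3 new (b, c, o)
  "ozbo" → prefix "ozb" already present; 1 new (o)
  "obh" → prefix "o" already present; 2 new (b, h)
  "ozbccch" → prefix "ozb" already present; 4 new (c, c, c, h)
  "ozbhoczo" → prefix "ozb" already present; 5 new (h, o, c, z, o)
  "ozbhbh" → prefix "ozbh" already present; 2 new (b, h)
  "ozh" → prefix "oz" already present; 1 new (h)
  "oohchho" → prefix "o" already present; 6 new (o, h, c, h, h, o)
  "ozbhoczz" → prefix "ozbhocz" already present; 1 new (z)
  "ozbzzzb" → prefix "ozbzz" already present; 2 new (z, b)
Total nodes = 5 + 3 + 1 + 2 + 4 + 5 + 2 + 1 + 6 + 1 + 2 = 32

32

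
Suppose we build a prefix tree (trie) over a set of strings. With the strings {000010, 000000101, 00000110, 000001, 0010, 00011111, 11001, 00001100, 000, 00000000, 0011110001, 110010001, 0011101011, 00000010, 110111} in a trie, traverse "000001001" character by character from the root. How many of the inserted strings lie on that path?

2

Check each prefix of "000001001" against the stored set — each match is an end-marker on the path.
Prefixes of the query that are stored words: "000", "000001"
Count: 2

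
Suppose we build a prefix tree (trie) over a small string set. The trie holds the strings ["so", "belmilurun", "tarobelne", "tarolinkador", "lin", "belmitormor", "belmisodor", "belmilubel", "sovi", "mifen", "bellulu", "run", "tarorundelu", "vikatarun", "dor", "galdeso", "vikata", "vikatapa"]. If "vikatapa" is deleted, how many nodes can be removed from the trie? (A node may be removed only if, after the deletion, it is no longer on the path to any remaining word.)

2

After clearing the end-marker at "vikatapa", prune upward until reaching a node still needed by another word.
The suffix "pa" (2 nodes) is used only by "vikatapa"; the node for "vikata" still has the child "r", so pruning stops there.
Nodes removed: 2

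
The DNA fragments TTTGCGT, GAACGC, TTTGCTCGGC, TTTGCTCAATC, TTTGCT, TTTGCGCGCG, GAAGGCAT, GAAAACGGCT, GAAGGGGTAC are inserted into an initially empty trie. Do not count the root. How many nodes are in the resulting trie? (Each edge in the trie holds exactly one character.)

43

For each word, the new-node count is its length minus the longest prefix already in the trie:
  "TTTGCGT" → 7 new (T, T, T, G, C, G, T)
  "GAACGC" → 6 new (G, A, A, C, G, C)
  "TTTGCTCGGC" → prefix "TTTGC" already present; 5 new (T, C, G, G, C)
  "TTTGCTCAATC" → prefix "TTTGCTC" already present; 4 new (A, A, T, C)
  "TTTGCT" → prefix "TTTGCT" already present; 0 new (none)
  "TTTGCGCGCG" → prefix "TTTGCG" already present; 4 new (C, G, C, G)
  "GAAGGCAT" → prefix "GAA" already present; 5 new (G, G, C, A, T)
  "GAAAACGGCT" → prefix "GAA" already present; 7 new (A, A, C, G, G, C, T)
  "GAAGGGGTAC" → prefix "GAAGG" already present; 5 new (G, G, T, A, C)
Total nodes = 7 + 6 + 5 + 4 + 0 + 4 + 5 + 7 + 5 = 43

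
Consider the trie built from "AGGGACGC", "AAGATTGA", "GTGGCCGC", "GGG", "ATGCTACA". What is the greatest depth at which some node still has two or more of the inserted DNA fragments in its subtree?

The deepest shared node is where two words last agree before diverging.
e.g. "AAGATTGA" and "AGGGACGC" share the prefix "A" of length 1; no pair shares a longer one.
Longest shared-prefix length: 1

1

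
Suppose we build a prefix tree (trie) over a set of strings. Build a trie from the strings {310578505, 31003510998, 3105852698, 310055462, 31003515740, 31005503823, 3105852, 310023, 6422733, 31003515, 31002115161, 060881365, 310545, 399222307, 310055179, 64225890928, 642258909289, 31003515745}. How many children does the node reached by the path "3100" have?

3

Follow the path "3100" to its node, then look at its outgoing edges.
Characters that immediately follow "3100" among the stored strings: {2, 3, 5}.
That node has 3 child edges.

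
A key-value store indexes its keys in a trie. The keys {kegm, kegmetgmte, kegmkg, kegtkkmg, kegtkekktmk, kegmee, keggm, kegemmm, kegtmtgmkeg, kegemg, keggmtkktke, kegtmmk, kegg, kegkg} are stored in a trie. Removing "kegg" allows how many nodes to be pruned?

0

A node on "kegg"'s path can go only if nothing else ends at it or branches off below it.
Every node on "kegg" is still needed (e.g. by "keggm"), so nothing is freed.
Nodes removed: 0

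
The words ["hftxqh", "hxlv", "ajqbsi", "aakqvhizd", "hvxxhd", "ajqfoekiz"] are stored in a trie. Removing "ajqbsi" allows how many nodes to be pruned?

Walk "ajqbsi" from the leaf back toward the root, removing each node that no remaining word uses.
The suffix "bsi" (3 nodes) is used only by "ajqbsi"; the node for "ajq" still has the child "f", so pruning stops there.
Nodes removed: 3

3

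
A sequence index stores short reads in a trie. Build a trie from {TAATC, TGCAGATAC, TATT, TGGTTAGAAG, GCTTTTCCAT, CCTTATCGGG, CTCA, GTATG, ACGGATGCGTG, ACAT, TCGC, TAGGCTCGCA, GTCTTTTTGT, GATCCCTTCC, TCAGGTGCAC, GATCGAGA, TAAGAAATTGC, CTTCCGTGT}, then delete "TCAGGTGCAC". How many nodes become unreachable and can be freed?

Walk "TCAGGTGCAC" from the leaf back toward the root, removing each node that no remaining word uses.
The suffix "AGGTGCAC" (8 nodes) is used only by "TCAGGTGCAC"; the node for "TC" still has the child "G", so pruning stops there.
Nodes removed: 8

8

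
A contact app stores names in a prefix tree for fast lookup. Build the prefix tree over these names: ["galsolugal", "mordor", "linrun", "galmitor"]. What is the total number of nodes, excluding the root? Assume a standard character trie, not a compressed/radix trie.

Trie structure (* marks end of a word):
(root)
├─ g
│  └─ a
│     └─ l
│        ├─ m
│        │  └─ i
│        │     └─ t
│        │        └─ o
│        │           └─ r *
│        └─ s
│           └─ o
│              └─ l
│                 └─ u
│                    └─ g
│                       └─ a
│                          └─ l *
├─ l
│  └─ i
│     └─ n
│        └─ r
│           └─ u
│              └─ n *
└─ m
   └─ o
      └─ r
         └─ d
            └─ o
               └─ r *
Counting every labelled node above: 27.

27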